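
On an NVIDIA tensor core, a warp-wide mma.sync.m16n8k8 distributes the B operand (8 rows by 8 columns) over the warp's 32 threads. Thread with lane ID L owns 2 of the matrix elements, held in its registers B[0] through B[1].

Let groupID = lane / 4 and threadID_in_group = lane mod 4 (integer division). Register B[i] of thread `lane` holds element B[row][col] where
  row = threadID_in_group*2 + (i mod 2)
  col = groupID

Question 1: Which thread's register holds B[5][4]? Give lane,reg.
18,1

c=4→G=4  r=5→T=2,p=1
L=4*4+2=18  i=1=1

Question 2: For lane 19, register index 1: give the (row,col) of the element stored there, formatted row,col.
7,4

19: gid=4,tid=3
[1] (3*2+1,4) = (7,4)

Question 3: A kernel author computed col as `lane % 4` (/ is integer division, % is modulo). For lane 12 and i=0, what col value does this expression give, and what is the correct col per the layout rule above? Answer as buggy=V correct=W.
`lane % 4`[12,0]=>0
L=12=>grp=12>>2=3, tig=12&3=0
[0]=>row 0·2+0=0  col grp=3
col: 0 vs 3

buggy=0 correct=3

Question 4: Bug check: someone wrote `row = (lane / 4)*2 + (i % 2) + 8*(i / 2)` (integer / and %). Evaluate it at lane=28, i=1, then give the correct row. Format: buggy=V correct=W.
buggy=15 correct=1

`(lane / 4)*2 + (i % 2) + 8*(i / 2)`[28,1]->15
lane 28->28/4=7, 28 mod 4=0
i=1  r:2·0+1->1  c:7
row: 15 vs 1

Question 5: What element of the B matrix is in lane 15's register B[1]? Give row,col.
lane 15: g=3 (15/4), t=3 (15%4)
i=1: r=3*2+1=7, c=g=3

7,3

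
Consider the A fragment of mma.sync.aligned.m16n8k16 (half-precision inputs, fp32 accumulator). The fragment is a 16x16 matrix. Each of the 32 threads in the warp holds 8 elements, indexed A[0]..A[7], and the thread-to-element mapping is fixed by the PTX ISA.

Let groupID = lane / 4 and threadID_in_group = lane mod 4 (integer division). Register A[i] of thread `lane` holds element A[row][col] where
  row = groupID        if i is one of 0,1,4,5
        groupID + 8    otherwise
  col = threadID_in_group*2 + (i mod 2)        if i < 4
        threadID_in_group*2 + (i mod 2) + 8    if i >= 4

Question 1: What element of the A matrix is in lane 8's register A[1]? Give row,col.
lane 8: gid=2 (8/4), tid=0 (8%4)
i=1: r=2+0=2, c=0*2+1+0=1

2,1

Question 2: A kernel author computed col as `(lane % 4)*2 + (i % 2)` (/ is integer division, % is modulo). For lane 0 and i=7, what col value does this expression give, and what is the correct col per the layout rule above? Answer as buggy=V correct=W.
buggy=1 correct=9

`(lane % 4)*2 + (i % 2)`[0,7]→1
lane 0: G=0 (0/4), T=0 (0%4)
i=7: r=0+8=8, c=0*2+1+8=9
col: 1 vs 9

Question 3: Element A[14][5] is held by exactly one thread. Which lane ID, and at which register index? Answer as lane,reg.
26,3

r: 14->gid=6,r8=1  c: 5->c8=0,tid=2,i&1=1
L=6*4+2=26  i=0*4+1*2+1=3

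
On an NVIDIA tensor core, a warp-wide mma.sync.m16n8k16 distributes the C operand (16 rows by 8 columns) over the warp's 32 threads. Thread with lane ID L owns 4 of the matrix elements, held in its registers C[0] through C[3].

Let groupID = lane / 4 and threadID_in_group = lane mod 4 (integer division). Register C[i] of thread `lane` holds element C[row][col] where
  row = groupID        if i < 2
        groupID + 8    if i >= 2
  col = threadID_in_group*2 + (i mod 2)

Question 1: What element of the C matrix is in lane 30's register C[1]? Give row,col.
30: g=7,t=2
[1] (7+0,2*2+1) = (7,5)

7,5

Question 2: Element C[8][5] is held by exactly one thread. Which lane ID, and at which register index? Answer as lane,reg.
2,3

r=8→G=0,rhi=1  c=5→T=2,p=1
L=0*4+2=2  i=1*2+1=3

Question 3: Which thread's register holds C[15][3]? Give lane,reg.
29,3

r: 15->gid=7,r8=1  c: 3->tid=1,i&1=1
L=7*4+1=29  i=1*2+1=3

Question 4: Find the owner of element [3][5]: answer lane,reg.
14,1

r: 3->gid=3,r8=0  c: 5->tid=2,i&1=1
L=3*4+2=14  i=0*2+1=1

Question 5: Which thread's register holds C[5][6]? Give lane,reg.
r:5=>grp=5,rB=0  c:6=>tig=3,lo=0
L=5*4+3=23  i=0*2+0=0

23,0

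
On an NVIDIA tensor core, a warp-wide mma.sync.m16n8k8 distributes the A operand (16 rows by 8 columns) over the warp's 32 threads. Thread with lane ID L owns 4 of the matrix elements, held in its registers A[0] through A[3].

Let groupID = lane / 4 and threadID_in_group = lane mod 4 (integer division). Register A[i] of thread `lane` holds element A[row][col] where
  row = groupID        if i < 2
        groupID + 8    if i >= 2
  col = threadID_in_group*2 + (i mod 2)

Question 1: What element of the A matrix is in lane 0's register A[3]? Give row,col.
L=0->gid=0>>2=0, tid=0&3=0
[3]->row 0+8=8  col 0·2+1=1

8,1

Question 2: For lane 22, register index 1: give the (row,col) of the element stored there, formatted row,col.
5,5

L=22=>grp=22>>2=5, tig=22&3=2
[1]=>row 5+0=5  col 2·2+1=5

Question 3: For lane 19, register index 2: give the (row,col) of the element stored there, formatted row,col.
19: g=4,t=3
[2] (4+8,3*2+0) = (12,6)

12,6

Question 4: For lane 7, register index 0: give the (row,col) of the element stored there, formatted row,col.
7: gid=1,tid=3
[0] (1+0,3*2+0) = (1,6)

1,6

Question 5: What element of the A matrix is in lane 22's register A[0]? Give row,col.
lane 22: g=5 (22/4), t=2 (22%4)
i=0: r=5+0=5, c=2*2+0=4

5,4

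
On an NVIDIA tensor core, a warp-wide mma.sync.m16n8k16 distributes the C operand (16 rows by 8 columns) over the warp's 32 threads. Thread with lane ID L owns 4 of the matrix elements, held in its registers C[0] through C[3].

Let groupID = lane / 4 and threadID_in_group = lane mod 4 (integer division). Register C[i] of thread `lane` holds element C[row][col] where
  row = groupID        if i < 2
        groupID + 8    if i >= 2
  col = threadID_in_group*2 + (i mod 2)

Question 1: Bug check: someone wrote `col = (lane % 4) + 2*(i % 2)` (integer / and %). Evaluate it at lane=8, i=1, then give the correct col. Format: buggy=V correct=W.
`(lane % 4) + 2*(i % 2)`[8,1]=>2
8: grp=2,tig=0
[1] (2+0,0*2+1) = (2,1)
col: 2 vs 1

buggy=2 correct=1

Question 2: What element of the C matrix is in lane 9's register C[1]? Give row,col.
2,3

9: gr=2,th=1
[1] (2+0,1*2+1) = (2,3)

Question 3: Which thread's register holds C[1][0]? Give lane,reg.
r=1→G=1,rhi=0  c=0→T=0,p=0
L=1*4+0=4  i=0*2+0=0

4,0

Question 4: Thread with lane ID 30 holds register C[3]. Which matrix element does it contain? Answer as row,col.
15,5

30: g=7,t=2
[3] (7+8,2*2+1) = (15,5)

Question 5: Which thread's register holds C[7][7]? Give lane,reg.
31,1

r: 7->gid=7,r8=0  c: 7->tid=3,i&1=1
L=7*4+3=31  i=0*2+1=1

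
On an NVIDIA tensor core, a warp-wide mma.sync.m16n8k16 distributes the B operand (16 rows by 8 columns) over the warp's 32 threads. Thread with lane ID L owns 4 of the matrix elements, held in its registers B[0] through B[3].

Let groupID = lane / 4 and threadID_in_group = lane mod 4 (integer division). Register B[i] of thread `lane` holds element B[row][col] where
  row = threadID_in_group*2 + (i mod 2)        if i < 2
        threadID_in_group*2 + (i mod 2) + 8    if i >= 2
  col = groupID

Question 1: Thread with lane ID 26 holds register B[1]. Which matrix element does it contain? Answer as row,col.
5,6

lane 26→26/4=6, 26 mod 4=2
i=1  r:2·2+1+0→5  c:6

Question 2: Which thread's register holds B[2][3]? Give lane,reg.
c=3→G=3  r=2→rhi=0,T=1,p=0
L=3*4+1=13  i=0*2+0=0

13,0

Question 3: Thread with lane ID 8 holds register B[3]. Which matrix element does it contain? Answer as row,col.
9,2

L=8->gid=8>>2=2, tid=8&3=0
[3]->row 0·2+1+8=9  col gid=2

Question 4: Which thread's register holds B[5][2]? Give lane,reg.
10,1

c=2->g=2  r=5->rb=0,t=2,b0=1
L=2*4+2=10  i=0*2+1=1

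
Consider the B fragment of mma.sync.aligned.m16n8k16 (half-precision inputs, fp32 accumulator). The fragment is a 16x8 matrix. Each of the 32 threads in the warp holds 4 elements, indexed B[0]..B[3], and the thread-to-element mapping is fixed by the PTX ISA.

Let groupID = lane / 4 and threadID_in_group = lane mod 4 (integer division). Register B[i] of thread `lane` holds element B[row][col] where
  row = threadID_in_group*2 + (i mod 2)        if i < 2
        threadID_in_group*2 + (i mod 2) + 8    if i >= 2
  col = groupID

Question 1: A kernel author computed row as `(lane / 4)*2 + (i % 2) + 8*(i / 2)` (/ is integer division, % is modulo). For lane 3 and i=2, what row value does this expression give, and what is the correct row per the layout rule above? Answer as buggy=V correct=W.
`(lane / 4)*2 + (i % 2) + 8*(i / 2)`[3,2]⇒8
3: gr=0,th=3
[2] (3*2+0+8,0) = (14,0)
row: 8 vs 14

buggy=8 correct=14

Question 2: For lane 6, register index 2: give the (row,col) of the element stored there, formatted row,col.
12,1

6: G=1,T=2
[2] (2*2+0+8,1) = (12,1)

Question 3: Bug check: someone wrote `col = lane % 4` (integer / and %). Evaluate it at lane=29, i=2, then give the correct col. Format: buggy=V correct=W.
buggy=1 correct=7

`lane % 4`[29,2]→1
lane 29→29/4=7, 29 mod 4=1
i=2  r:2·1+0+8→10  c:7
col: 1 vs 7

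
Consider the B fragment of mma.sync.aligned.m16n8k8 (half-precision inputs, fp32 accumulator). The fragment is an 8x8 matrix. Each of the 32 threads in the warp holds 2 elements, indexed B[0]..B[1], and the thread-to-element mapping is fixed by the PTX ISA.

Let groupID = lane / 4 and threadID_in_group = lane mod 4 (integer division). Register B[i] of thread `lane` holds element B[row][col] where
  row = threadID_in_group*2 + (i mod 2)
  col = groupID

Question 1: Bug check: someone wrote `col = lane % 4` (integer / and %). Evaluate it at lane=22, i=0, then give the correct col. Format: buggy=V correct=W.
`lane % 4`[22,0]->2
lane 22: g=5 (22/4), t=2 (22%4)
i=0: r=2*2+0=4, c=g=5
col: 2 vs 5

buggy=2 correct=5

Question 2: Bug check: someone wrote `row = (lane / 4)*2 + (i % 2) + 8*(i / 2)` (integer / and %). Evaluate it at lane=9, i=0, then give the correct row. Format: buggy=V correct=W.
buggy=4 correct=2

`(lane / 4)*2 + (i % 2) + 8*(i / 2)`[9,0]->4
9: g=2,t=1
[0] (1*2+0,2) = (2,2)
row: 4 vs 2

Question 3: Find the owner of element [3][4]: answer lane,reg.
17,1

c=4→G=4  r=3→T=1,p=1
L=4*4+1=17  i=1=1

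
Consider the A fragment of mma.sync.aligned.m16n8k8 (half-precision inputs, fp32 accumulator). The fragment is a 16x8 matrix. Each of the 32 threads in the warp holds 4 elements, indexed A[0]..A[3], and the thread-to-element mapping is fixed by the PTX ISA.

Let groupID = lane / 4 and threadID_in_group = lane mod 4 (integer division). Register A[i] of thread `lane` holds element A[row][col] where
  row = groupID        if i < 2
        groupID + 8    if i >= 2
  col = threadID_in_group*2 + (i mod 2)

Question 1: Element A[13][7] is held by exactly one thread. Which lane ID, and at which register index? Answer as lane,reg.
23,3

r=13→G=5,rhi=1  c=7→T=3,p=1
L=5*4+3=23  i=1*2+1=3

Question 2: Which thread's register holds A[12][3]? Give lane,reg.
r: 12->gid=4,r8=1  c: 3->tid=1,i&1=1
L=4*4+1=17  i=1*2+1=3

17,3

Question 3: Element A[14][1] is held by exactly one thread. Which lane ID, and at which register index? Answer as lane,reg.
r: 14->gid=6,r8=1  c: 1->tid=0,i&1=1
L=6*4+0=24  i=1*2+1=3

24,3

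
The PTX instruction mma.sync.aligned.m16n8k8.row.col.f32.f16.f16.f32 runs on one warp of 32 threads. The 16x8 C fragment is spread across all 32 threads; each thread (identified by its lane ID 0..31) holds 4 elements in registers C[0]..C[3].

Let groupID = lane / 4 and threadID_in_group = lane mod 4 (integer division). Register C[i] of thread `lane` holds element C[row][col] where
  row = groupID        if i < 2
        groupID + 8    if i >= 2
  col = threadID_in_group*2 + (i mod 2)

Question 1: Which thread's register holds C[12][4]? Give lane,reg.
18,2

r=12→G=4,rhi=1  c=4→T=2,p=0
L=4*4+2=18  i=1*2+0=2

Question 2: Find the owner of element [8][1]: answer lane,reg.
0,3

r=8→G=0,rhi=1  c=1→T=0,p=1
L=0*4+0=0  i=1*2+1=3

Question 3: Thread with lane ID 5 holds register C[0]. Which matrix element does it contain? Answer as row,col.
1,2

lane 5=>5/4=1, 5 mod 4=1
i=0  r:1+0=>1  c:2·1+0=>2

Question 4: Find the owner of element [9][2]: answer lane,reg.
r: 9->gid=1,r8=1  c: 2->tid=1,i&1=0
L=1*4+1=5  i=1*2+0=2

5,2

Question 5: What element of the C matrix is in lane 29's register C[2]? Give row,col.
L=29->g=29>>2=7, t=29&3=1
[2]->row 7+8=15  col 1·2+0=2

15,2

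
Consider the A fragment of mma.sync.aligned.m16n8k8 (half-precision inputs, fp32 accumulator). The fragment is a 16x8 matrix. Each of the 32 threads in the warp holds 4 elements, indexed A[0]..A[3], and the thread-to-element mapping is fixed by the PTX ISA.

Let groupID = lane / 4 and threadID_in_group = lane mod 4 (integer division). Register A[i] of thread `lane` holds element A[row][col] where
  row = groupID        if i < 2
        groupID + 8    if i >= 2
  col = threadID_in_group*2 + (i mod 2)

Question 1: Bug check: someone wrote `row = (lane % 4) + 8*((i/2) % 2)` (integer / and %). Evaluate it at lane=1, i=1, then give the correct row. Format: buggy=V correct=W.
`(lane % 4) + 8*((i/2) % 2)`[1,1]->1
lane 1: g=0 (1/4), t=1 (1%4)
i=1: r=0+0=0, c=1*2+1=3
row: 1 vs 0

buggy=1 correct=0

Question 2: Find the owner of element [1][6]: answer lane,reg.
r=1->g=1,rb=0  c=6->t=3,b0=0
L=1*4+3=7  i=0*2+0=0

7,0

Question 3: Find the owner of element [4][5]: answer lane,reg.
r=4→G=4,rhi=0  c=5→T=2,p=1
L=4*4+2=18  i=0*2+1=1

18,1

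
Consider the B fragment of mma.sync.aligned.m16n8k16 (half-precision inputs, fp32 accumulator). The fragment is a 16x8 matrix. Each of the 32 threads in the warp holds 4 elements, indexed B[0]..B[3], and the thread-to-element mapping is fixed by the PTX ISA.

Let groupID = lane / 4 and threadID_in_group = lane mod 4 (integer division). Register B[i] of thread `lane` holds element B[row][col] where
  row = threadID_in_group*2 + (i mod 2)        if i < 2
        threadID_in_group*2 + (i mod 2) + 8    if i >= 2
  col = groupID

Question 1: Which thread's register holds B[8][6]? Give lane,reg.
c:6=>grp=6  r:8=>rB=1,tig=0,lo=0
L=6*4+0=24  i=1*2+0=2

24,2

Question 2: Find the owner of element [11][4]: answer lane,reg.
c: 4->gid=4  r: 11->r8=1,tid=1,i&1=1
L=4*4+1=17  i=1*2+1=3

17,3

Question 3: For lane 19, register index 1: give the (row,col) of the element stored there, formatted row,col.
7,4

19: grp=4,tig=3
[1] (3*2+1+0,4) = (7,4)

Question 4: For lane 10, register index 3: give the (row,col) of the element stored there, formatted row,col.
L=10->g=10>>2=2, t=10&3=2
[3]->row 2·2+1+8=13  col g=2

13,2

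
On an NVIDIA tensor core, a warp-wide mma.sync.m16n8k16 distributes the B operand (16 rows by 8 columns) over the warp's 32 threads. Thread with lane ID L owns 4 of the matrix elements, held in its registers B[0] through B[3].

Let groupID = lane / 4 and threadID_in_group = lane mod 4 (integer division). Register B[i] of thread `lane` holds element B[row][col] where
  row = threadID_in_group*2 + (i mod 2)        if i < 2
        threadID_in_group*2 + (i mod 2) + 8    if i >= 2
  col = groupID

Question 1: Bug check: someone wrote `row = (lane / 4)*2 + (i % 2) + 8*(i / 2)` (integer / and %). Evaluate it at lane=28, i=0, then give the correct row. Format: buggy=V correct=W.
`(lane / 4)*2 + (i % 2) + 8*(i / 2)`[28,0]->14
lane 28: gid=7 (28/4), tid=0 (28%4)
i=0: r=0*2+0+0=0, c=gid=7
row: 14 vs 0

buggy=14 correct=0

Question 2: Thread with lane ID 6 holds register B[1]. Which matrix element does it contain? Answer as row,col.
L=6⇒gr=6>>2=1, th=6&3=2
[1]⇒row 2·2+1+0=5  col gr=1

5,1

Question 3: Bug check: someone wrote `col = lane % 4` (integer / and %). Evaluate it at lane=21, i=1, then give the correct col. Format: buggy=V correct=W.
buggy=1 correct=5

`lane % 4`[21,1]->1
L=21->gid=21>>2=5, tid=21&3=1
[1]->row 1·2+1+0=3  col gid=5
col: 1 vs 5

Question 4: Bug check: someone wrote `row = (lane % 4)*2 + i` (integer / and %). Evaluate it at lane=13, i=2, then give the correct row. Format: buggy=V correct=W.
`(lane % 4)*2 + i`[13,2]=>4
13: grp=3,tig=1
[2] (1*2+0+8,3) = (10,3)
row: 4 vs 10

buggy=4 correct=10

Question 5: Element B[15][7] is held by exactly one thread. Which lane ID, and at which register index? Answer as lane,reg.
31,3

c=7⇒gr=7  r=15⇒Rb=1,th=3,odd=1
L=7*4+3=31  i=1*2+1=3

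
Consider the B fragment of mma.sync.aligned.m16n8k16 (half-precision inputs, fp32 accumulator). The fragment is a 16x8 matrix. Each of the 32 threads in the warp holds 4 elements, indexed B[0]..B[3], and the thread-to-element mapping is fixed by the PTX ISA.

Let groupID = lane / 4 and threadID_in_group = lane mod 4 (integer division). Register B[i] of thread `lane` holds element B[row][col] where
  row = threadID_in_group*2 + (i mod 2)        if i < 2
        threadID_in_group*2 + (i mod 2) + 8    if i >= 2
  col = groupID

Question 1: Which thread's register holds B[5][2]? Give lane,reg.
10,1

c:2=>grp=2  r:5=>rB=0,tig=2,lo=1
L=2*4+2=10  i=0*2+1=1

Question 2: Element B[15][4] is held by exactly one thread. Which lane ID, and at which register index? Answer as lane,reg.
19,3

c=4⇒gr=4  r=15⇒Rb=1,th=3,odd=1
L=4*4+3=19  i=1*2+1=3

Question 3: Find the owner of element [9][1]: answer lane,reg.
c=1⇒gr=1  r=9⇒Rb=1,th=0,odd=1
L=1*4+0=4  i=1*2+1=3

4,3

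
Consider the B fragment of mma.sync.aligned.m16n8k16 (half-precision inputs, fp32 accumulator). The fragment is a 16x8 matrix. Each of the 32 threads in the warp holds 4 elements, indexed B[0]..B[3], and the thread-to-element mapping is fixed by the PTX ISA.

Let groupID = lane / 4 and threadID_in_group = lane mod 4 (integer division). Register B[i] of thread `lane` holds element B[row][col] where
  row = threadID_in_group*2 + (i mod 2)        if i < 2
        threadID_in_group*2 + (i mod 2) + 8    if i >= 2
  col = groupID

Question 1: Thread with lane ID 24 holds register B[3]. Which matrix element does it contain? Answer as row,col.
L=24→G=24>>2=6, T=24&3=0
[3]→row 0·2+1+8=9  col G=6

9,6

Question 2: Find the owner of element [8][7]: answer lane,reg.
c: 7->gid=7  r: 8->r8=1,tid=0,i&1=0
L=7*4+0=28  i=1*2+0=2

28,2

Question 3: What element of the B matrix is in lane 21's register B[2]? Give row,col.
10,5

21: G=5,T=1
[2] (1*2+0+8,5) = (10,5)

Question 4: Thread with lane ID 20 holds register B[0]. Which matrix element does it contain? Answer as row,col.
20: gid=5,tid=0
[0] (0*2+0+0,5) = (0,5)

0,5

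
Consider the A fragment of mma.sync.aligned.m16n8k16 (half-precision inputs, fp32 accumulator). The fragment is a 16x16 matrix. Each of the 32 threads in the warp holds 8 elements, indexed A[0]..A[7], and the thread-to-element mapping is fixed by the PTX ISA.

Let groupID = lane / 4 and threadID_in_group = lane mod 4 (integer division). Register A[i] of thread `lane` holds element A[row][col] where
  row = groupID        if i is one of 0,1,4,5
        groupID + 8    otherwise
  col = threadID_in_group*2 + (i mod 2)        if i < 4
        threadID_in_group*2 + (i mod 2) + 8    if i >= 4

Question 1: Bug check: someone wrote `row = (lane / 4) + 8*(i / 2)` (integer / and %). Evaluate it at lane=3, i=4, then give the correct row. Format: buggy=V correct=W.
`(lane / 4) + 8*(i / 2)`[3,4]⇒16
lane 3⇒3/4=0, 3 mod 4=3
i=4  r:0+0⇒0  c:2·3+0+8⇒14
row: 16 vs 0

buggy=16 correct=0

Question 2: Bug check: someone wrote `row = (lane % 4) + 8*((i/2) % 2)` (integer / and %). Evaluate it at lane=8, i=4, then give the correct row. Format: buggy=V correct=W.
`(lane % 4) + 8*((i/2) % 2)`[8,4]→0
lane 8: G=2 (8/4), T=0 (8%4)
i=4: r=2+0=2, c=0*2+0+8=8
row: 0 vs 2

buggy=0 correct=2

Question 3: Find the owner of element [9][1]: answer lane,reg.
r=9→G=1,rhi=1  c=1→chi=0,T=0,p=1
L=1*4+0=4  i=0*4+1*2+1=3

4,3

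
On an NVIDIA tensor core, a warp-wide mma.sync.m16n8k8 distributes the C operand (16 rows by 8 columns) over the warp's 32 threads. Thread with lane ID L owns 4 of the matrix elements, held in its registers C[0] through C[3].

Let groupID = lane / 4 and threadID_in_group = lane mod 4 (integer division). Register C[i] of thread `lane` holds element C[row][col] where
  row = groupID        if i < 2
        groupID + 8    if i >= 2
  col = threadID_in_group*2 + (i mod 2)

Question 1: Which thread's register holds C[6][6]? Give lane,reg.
27,0

r=6->g=6,rb=0  c=6->t=3,b0=0
L=6*4+3=27  i=0*2+0=0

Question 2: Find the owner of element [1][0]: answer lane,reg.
4,0

r: 1->gid=1,r8=0  c: 0->tid=0,i&1=0
L=1*4+0=4  i=0*2+0=0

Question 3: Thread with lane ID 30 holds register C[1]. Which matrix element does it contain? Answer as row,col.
lane 30=>30/4=7, 30 mod 4=2
i=1  r:7+0=>7  c:2·2+1=>5

7,5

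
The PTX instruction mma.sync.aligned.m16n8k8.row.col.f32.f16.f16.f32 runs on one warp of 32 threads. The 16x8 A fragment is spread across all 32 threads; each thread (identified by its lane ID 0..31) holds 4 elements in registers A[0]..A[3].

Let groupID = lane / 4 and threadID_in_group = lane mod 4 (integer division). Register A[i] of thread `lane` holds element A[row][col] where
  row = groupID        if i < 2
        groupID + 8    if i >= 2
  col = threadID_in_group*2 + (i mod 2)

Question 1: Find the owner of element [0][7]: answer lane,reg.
r:0=>grp=0,rB=0  c:7=>tig=3,lo=1
L=0*4+3=3  i=0*2+1=1

3,1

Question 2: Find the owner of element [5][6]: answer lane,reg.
r=5⇒gr=5,Rb=0  c=6⇒th=3,odd=0
L=5*4+3=23  i=0*2+0=0

23,0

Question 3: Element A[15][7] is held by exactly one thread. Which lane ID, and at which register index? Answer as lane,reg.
31,3

r=15⇒gr=7,Rb=1  c=7⇒th=3,odd=1
L=7*4+3=31  i=1*2+1=3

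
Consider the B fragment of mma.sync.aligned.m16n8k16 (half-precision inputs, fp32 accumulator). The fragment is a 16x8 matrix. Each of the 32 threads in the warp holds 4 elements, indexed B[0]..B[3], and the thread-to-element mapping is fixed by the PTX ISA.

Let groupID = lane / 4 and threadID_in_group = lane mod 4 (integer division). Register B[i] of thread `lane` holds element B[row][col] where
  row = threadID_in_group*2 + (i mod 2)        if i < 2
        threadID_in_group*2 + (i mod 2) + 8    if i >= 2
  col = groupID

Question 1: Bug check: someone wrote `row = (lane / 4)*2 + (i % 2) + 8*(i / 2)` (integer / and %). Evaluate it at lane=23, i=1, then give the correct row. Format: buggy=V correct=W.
buggy=11 correct=7

`(lane / 4)*2 + (i % 2) + 8*(i / 2)`[23,1]⇒11
L=23⇒gr=23>>2=5, th=23&3=3
[1]⇒row 3·2+1+0=7  col gr=5
row: 11 vs 7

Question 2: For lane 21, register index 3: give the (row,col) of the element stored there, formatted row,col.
11,5

lane 21: gid=5 (21/4), tid=1 (21%4)
i=3: r=1*2+1+8=11, c=gid=5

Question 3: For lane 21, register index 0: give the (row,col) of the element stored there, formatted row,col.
2,5

21: gid=5,tid=1
[0] (1*2+0+0,5) = (2,5)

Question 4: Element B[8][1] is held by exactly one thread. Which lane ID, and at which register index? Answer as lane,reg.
4,2

c: 1->gid=1  r: 8->r8=1,tid=0,i&1=0
L=1*4+0=4  i=1*2+0=2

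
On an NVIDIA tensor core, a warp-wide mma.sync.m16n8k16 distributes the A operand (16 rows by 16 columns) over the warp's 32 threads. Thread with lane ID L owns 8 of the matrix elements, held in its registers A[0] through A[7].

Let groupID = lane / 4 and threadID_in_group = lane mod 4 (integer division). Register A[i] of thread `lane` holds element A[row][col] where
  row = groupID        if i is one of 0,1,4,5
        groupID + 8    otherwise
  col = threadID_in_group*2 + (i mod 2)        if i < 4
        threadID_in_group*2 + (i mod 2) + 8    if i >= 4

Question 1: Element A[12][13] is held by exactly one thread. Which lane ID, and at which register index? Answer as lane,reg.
18,7

r=12→G=4,rhi=1  c=13→chi=1,T=2,p=1
L=4*4+2=18  i=1*4+1*2+1=7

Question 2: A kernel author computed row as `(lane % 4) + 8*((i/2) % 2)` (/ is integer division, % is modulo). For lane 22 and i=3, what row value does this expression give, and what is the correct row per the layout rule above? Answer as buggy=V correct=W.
buggy=10 correct=13

`(lane % 4) + 8*((i/2) % 2)`[22,3]->10
L=22->g=22>>2=5, t=22&3=2
[3]->row 5+8=13  col 2·2+1+0=5
row: 10 vs 13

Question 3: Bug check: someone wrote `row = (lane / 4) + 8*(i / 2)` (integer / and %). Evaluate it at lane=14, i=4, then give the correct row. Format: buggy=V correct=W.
`(lane / 4) + 8*(i / 2)`[14,4]→19
14: G=3,T=2
[4] (3+0,2*2+0+8) = (3,12)
row: 19 vs 3

buggy=19 correct=3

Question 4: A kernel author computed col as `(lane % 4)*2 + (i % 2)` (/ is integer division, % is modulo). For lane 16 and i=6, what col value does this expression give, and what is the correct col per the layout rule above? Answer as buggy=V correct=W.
`(lane % 4)*2 + (i % 2)`[16,6]->0
lane 16->16/4=4, 16 mod 4=0
i=6  r:4+8->12  c:2·0+0+8->8
col: 0 vs 8

buggy=0 correct=8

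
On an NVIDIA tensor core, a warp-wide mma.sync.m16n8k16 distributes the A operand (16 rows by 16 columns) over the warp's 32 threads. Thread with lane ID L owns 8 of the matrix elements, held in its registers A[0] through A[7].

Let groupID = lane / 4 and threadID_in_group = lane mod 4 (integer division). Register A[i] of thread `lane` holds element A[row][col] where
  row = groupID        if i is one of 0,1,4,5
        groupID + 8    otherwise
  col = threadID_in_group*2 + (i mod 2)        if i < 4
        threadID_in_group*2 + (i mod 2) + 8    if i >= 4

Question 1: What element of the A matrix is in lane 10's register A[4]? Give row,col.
2,12

lane 10→10/4=2, 10 mod 4=2
i=4  r:2+0→2  c:2·2+0+8→12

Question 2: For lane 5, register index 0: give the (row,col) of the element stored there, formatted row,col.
lane 5->5/4=1, 5 mod 4=1
i=0  r:1+0->1  c:2·1+0+0->2

1,2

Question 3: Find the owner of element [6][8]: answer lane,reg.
r:6=>grp=6,rB=0  c:8=>cB=1,tig=0,lo=0
L=6*4+0=24  i=1*4+0*2+0=4

24,4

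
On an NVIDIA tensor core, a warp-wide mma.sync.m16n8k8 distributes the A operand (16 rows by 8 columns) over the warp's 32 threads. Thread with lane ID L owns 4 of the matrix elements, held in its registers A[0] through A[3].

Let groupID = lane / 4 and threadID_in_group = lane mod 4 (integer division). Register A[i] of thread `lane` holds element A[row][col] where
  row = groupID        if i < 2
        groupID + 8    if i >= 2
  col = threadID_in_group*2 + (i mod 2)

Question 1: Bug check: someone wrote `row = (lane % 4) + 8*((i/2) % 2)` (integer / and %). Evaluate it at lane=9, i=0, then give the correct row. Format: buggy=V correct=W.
buggy=1 correct=2

`(lane % 4) + 8*((i/2) % 2)`[9,0]->1
9: gid=2,tid=1
[0] (2+0,1*2+0) = (2,2)
row: 1 vs 2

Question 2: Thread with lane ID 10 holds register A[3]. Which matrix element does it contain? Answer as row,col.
10: G=2,T=2
[3] (2+8,2*2+1) = (10,5)

10,5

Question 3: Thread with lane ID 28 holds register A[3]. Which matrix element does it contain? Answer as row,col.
28: G=7,T=0
[3] (7+8,0*2+1) = (15,1)

15,1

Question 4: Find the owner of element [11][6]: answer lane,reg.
15,2

r=11->g=3,rb=1  c=6->t=3,b0=0
L=3*4+3=15  i=1*2+0=2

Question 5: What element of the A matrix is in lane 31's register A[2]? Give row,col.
15,6

lane 31: grp=7 (31/4), tig=3 (31%4)
i=2: r=7+8=15, c=3*2+0=6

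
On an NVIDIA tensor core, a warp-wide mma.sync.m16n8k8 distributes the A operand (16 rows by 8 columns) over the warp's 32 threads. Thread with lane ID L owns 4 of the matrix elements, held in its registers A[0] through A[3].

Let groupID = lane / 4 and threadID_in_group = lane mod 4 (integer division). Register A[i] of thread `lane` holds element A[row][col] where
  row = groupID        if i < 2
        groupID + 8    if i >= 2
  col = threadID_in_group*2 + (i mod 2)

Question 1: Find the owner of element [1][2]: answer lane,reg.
5,0

r=1→G=1,rhi=0  c=2→T=1,p=0
L=1*4+1=5  i=0*2+0=0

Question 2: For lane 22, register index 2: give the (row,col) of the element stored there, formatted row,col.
13,4

lane 22: G=5 (22/4), T=2 (22%4)
i=2: r=5+8=13, c=2*2+0=4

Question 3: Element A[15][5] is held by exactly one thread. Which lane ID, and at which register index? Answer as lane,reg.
r:15=>grp=7,rB=1  c:5=>tig=2,lo=1
L=7*4+2=30  i=1*2+1=3

30,3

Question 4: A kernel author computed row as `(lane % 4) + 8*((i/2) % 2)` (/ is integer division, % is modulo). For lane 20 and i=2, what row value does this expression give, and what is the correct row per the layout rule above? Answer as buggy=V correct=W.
`(lane % 4) + 8*((i/2) % 2)`[20,2]->8
lane 20->20/4=5, 20 mod 4=0
i=2  r:5+8->13  c:2·0+0->0
row: 8 vs 13

buggy=8 correct=13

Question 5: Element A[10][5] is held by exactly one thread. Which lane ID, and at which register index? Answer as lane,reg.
10,3

r=10→G=2,rhi=1  c=5→T=2,p=1
L=2*4+2=10  i=1*2+1=3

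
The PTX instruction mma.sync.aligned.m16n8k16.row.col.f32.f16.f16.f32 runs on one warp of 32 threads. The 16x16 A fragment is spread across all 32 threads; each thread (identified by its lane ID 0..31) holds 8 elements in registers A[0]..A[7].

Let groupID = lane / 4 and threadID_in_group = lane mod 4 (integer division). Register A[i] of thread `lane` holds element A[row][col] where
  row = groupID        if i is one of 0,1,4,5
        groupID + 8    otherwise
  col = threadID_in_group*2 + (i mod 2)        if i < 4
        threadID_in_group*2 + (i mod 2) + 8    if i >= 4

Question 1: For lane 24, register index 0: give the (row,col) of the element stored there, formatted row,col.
6,0

lane 24->24/4=6, 24 mod 4=0
i=0  r:6+0->6  c:2·0+0+0->0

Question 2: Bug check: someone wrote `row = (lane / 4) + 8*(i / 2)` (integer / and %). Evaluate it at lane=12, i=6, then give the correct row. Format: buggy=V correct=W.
buggy=27 correct=11

`(lane / 4) + 8*(i / 2)`[12,6]=>27
lane 12=>12/4=3, 12 mod 4=0
i=6  r:3+8=>11  c:2·0+0+8=>8
row: 27 vs 11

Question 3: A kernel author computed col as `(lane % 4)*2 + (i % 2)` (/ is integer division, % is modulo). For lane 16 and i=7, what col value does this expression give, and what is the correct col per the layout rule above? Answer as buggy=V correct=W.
`(lane % 4)*2 + (i % 2)`[16,7]->1
16: gid=4,tid=0
[7] (4+8,0*2+1+8) = (12,9)
col: 1 vs 9

buggy=1 correct=9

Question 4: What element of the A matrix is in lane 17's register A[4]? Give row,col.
4,10

lane 17⇒17/4=4, 17 mod 4=1
i=4  r:4+0⇒4  c:2·1+0+8⇒10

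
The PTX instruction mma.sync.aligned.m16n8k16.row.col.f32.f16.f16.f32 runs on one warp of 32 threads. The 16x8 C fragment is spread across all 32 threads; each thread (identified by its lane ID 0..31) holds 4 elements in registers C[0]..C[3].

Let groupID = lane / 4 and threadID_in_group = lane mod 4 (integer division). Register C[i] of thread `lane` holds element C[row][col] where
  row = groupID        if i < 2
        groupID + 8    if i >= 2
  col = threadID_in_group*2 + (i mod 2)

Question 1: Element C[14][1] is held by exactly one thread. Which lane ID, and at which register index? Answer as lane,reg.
r=14→G=6,rhi=1  c=1→T=0,p=1
L=6*4+0=24  i=1*2+1=3

24,3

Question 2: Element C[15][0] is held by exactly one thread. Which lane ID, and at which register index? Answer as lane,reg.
28,2

r=15→G=7,rhi=1  c=0→T=0,p=0
L=7*4+0=28  i=1*2+0=2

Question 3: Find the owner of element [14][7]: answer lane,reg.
27,3

r:14=>grp=6,rB=1  c:7=>tig=3,lo=1
L=6*4+3=27  i=1*2+1=3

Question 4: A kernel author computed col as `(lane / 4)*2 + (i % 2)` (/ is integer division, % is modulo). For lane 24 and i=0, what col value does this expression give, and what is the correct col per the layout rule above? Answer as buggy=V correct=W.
buggy=12 correct=0

`(lane / 4)*2 + (i % 2)`[24,0]->12
24: gid=6,tid=0
[0] (6+0,0*2+0) = (6,0)
col: 12 vs 0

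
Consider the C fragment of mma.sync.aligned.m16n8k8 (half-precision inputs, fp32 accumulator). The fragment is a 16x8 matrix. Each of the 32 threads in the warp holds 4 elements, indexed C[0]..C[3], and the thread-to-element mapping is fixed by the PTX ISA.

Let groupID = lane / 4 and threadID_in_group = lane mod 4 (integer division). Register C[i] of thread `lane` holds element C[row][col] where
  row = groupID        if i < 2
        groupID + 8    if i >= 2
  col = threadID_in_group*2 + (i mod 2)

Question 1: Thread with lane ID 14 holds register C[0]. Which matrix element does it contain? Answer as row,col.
3,4

lane 14⇒14/4=3, 14 mod 4=2
i=0  r:3+0⇒3  c:2·2+0⇒4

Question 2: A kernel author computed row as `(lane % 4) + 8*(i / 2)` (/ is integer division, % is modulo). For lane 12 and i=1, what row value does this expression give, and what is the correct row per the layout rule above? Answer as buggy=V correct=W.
buggy=0 correct=3

`(lane % 4) + 8*(i / 2)`[12,1]->0
lane 12->12/4=3, 12 mod 4=0
i=1  r:3+0->3  c:2·0+1->1
row: 0 vs 3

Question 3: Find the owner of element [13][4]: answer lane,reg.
22,2

r=13⇒gr=5,Rb=1  c=4⇒th=2,odd=0
L=5*4+2=22  i=1*2+0=2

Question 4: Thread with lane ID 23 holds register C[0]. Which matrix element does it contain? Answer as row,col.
5,6

lane 23: gid=5 (23/4), tid=3 (23%4)
i=0: r=5+0=5, c=3*2+0=6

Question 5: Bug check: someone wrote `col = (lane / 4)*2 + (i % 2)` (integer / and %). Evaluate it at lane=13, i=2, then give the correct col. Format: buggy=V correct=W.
buggy=6 correct=2

`(lane / 4)*2 + (i % 2)`[13,2]⇒6
lane 13⇒13/4=3, 13 mod 4=1
i=2  r:3+8⇒11  c:2·1+0⇒2
col: 6 vs 2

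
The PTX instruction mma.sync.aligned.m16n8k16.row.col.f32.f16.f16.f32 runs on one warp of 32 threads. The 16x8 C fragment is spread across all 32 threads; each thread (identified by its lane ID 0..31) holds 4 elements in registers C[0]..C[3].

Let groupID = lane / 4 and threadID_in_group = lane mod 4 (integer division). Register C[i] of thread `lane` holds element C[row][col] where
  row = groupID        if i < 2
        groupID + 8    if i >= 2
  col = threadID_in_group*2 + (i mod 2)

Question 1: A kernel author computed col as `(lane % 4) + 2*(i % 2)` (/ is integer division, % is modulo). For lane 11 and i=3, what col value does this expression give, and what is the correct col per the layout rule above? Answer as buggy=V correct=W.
`(lane % 4) + 2*(i % 2)`[11,3]->5
lane 11: g=2 (11/4), t=3 (11%4)
i=3: r=2+8=10, c=3*2+1=7
col: 5 vs 7

buggy=5 correct=7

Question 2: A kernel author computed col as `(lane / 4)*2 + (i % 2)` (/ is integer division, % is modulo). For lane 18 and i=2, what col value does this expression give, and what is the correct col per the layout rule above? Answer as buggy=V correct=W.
buggy=8 correct=4

`(lane / 4)*2 + (i % 2)`[18,2]=>8
18: grp=4,tig=2
[2] (4+8,2*2+0) = (12,4)
col: 8 vs 4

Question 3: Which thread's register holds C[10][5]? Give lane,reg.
r:10=>grp=2,rB=1  c:5=>tig=2,lo=1
L=2*4+2=10  i=1*2+1=3

10,3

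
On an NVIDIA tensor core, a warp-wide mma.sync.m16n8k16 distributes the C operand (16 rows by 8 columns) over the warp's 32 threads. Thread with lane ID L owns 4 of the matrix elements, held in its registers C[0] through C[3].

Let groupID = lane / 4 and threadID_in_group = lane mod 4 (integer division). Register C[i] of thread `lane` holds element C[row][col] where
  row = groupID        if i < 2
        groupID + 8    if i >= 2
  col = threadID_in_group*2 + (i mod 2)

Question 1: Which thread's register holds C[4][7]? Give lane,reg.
r=4⇒gr=4,Rb=0  c=7⇒th=3,odd=1
L=4*4+3=19  i=0*2+1=1

19,1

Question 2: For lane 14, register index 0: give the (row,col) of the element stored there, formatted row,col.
14: gid=3,tid=2
[0] (3+0,2*2+0) = (3,4)

3,4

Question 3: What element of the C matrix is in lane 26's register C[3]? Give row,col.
L=26->g=26>>2=6, t=26&3=2
[3]->row 6+8=14  col 2·2+1=5

14,5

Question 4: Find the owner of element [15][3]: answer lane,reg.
r:15=>grp=7,rB=1  c:3=>tig=1,lo=1
L=7*4+1=29  i=1*2+1=3

29,3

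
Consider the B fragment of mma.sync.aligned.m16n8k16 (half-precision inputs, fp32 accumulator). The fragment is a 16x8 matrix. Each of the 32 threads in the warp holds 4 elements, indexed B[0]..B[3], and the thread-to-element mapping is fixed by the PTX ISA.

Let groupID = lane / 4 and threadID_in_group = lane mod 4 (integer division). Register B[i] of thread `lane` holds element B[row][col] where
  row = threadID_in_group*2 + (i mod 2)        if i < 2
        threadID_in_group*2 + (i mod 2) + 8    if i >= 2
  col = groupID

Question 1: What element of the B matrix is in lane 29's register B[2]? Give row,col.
L=29⇒gr=29>>2=7, th=29&3=1
[2]⇒row 1·2+0+8=10  col gr=7

10,7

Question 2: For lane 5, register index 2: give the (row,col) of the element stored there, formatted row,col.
10,1

lane 5->5/4=1, 5 mod 4=1
i=2  r:2·1+0+8->10  c:1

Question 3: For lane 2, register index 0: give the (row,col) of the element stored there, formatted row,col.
4,0

L=2⇒gr=2>>2=0, th=2&3=2
[0]⇒row 2·2+0+0=4  col gr=0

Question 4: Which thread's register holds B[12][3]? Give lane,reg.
c=3→G=3  r=12→rhi=1,T=2,p=0
L=3*4+2=14  i=1*2+0=2

14,2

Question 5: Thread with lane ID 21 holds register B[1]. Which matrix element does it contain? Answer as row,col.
3,5

lane 21->21/4=5, 21 mod 4=1
i=1  r:2·1+1+0->3  c:5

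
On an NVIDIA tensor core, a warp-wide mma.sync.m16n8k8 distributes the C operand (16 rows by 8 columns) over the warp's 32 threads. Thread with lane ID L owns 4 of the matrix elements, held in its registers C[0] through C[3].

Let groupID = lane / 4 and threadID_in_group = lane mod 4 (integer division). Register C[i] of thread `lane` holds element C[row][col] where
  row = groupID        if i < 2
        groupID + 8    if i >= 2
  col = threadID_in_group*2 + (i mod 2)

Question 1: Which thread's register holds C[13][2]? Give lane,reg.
r=13⇒gr=5,Rb=1  c=2⇒th=1,odd=0
L=5*4+1=21  i=1*2+0=2

21,2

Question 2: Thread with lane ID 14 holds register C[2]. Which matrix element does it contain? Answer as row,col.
14: g=3,t=2
[2] (3+8,2*2+0) = (11,4)

11,4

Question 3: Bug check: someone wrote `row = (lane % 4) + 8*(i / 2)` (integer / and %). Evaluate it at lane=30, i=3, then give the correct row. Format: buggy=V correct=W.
buggy=10 correct=15

`(lane % 4) + 8*(i / 2)`[30,3]->10
30: gid=7,tid=2
[3] (7+8,2*2+1) = (15,5)
row: 10 vs 15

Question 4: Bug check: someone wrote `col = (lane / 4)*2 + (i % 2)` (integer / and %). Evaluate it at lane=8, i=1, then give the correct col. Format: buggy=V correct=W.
buggy=5 correct=1

`(lane / 4)*2 + (i % 2)`[8,1]⇒5
lane 8: gr=2 (8/4), th=0 (8%4)
i=1: r=2+0=2, c=0*2+1=1
col: 5 vs 1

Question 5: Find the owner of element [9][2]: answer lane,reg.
r=9⇒gr=1,Rb=1  c=2⇒th=1,odd=0
L=1*4+1=5  i=1*2+0=2

5,2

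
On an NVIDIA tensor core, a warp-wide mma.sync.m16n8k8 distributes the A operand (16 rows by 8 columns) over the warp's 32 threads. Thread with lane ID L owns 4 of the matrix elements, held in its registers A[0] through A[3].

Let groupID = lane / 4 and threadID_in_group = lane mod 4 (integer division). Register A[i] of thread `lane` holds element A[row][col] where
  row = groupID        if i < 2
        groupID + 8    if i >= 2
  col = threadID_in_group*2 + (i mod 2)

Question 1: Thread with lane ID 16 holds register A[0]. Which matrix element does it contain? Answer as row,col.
4,0

lane 16->16/4=4, 16 mod 4=0
i=0  r:4+0->4  c:2·0+0->0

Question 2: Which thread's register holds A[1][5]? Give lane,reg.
6,1

r=1→G=1,rhi=0  c=5→T=2,p=1
L=1*4+2=6  i=0*2+1=1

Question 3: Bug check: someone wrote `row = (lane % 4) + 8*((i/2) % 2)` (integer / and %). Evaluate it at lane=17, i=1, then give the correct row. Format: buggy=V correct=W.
`(lane % 4) + 8*((i/2) % 2)`[17,1]→1
17: G=4,T=1
[1] (4+0,1*2+1) = (4,3)
row: 1 vs 4

buggy=1 correct=4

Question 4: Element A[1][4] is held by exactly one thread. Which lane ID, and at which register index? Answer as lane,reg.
r=1->g=1,rb=0  c=4->t=2,b0=0
L=1*4+2=6  i=0*2+0=0

6,0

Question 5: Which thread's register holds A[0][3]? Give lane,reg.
r:0=>grp=0,rB=0  c:3=>tig=1,lo=1
L=0*4+1=1  i=0*2+1=1

1,1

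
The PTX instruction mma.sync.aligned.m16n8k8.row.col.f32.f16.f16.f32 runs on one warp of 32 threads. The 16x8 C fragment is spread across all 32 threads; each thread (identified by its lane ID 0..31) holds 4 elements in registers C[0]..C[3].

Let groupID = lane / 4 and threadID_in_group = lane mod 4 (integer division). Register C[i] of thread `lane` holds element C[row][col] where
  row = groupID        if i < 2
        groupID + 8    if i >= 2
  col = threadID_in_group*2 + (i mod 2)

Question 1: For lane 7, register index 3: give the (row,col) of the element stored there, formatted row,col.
9,7

7: G=1,T=3
[3] (1+8,3*2+1) = (9,7)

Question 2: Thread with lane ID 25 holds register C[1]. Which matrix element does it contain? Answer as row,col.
lane 25->25/4=6, 25 mod 4=1
i=1  r:6+0->6  c:2·1+1->3

6,3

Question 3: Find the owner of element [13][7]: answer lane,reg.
r:13=>grp=5,rB=1  c:7=>tig=3,lo=1
L=5*4+3=23  i=1*2+1=3

23,3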